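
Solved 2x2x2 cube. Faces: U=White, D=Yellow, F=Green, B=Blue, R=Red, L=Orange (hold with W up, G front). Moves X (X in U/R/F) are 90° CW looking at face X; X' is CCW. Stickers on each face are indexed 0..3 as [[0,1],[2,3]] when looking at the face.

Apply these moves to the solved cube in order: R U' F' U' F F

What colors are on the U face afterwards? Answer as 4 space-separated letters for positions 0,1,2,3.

Answer: G R O B

Derivation:
After move 1 (R): R=RRRR U=WGWG F=GYGY D=YBYB B=WBWB
After move 2 (U'): U=GGWW F=OOGY R=GYRR B=RRWB L=WBOO
After move 3 (F'): F=OYOG U=GGGR R=BYYR D=BOYB L=WWOW
After move 4 (U'): U=GRGG F=WWOG R=OYYR B=BYWB L=RROW
After move 5 (F): F=OWGW U=GRWR R=GYGR D=YOYB L=RBOO
After move 6 (F): F=GOWW U=GROB R=WYRR D=GGYB L=RYOO
Query: U face = GROB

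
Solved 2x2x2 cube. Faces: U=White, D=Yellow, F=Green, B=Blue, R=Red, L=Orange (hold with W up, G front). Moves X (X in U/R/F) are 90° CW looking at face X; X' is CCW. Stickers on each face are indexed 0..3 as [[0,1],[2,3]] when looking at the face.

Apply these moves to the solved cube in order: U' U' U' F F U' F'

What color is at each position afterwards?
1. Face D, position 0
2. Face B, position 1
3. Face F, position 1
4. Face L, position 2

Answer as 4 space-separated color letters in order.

Answer: O B R O

Derivation:
After move 1 (U'): U=WWWW F=OOGG R=GGRR B=RRBB L=BBOO
After move 2 (U'): U=WWWW F=BBGG R=OORR B=GGBB L=RROO
After move 3 (U'): U=WWWW F=RRGG R=BBRR B=OOBB L=GGOO
After move 4 (F): F=GRGR U=WWOG R=WBWR D=RBYY L=GYOY
After move 5 (F): F=GGRR U=WWYY R=OBGR D=WWYY L=GROB
After move 6 (U'): U=WYWY F=GRRR R=GGGR B=OBBB L=OOOB
After move 7 (F'): F=RRGR U=WYGG R=WGWR D=OBYY L=OYOW
Query 1: D[0] = O
Query 2: B[1] = B
Query 3: F[1] = R
Query 4: L[2] = O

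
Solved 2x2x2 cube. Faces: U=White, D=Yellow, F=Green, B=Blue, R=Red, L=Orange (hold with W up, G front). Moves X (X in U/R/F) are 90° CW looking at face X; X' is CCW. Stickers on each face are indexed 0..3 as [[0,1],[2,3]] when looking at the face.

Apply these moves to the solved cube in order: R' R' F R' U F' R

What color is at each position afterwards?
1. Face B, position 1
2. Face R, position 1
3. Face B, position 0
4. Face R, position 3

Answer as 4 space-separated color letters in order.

Answer: Y G W B

Derivation:
After move 1 (R'): R=RRRR U=WBWB F=GWGW D=YGYG B=YBYB
After move 2 (R'): R=RRRR U=WYWY F=GBGB D=YWYW B=GBGB
After move 3 (F): F=GGBB U=WYOO R=WRYR D=RRYW L=OYOW
After move 4 (R'): R=RRWY U=WGOG F=GYBO D=RGYB B=WBRB
After move 5 (U): U=OWGG F=RRBO R=WBWY B=OYRB L=GYOW
After move 6 (F'): F=RORB U=OWWW R=GBRY D=YWYB L=GGOG
After move 7 (R): R=RGYB U=OOWB F=RWRB D=YRYO B=WYWB
Query 1: B[1] = Y
Query 2: R[1] = G
Query 3: B[0] = W
Query 4: R[3] = B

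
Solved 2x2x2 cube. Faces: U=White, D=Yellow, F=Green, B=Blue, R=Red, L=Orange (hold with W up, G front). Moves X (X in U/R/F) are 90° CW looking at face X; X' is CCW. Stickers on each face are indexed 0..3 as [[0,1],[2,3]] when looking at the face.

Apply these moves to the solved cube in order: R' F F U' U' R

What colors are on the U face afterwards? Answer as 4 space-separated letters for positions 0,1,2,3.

After move 1 (R'): R=RRRR U=WBWB F=GWGW D=YGYG B=YBYB
After move 2 (F): F=GGWW U=WBOO R=WRBR D=RRYG L=OYOG
After move 3 (F): F=WGWG U=WBGY R=OROR D=BWYG L=OROR
After move 4 (U'): U=BYWG F=ORWG R=WGOR B=ORYB L=YBOR
After move 5 (U'): U=YGBW F=YBWG R=OROR B=WGYB L=OROR
After move 6 (R): R=OORR U=YBBG F=YWWG D=BYYW B=WGGB
Query: U face = YBBG

Answer: Y B B G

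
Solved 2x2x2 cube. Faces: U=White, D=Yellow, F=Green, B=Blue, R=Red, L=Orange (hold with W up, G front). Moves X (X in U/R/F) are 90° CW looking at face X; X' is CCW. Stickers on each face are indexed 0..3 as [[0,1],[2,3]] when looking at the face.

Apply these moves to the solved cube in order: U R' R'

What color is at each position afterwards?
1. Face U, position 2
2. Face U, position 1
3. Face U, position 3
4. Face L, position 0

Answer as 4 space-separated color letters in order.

After move 1 (U): U=WWWW F=RRGG R=BBRR B=OOBB L=GGOO
After move 2 (R'): R=BRBR U=WBWO F=RWGW D=YRYG B=YOYB
After move 3 (R'): R=RRBB U=WYWY F=RBGO D=YWYW B=GORB
Query 1: U[2] = W
Query 2: U[1] = Y
Query 3: U[3] = Y
Query 4: L[0] = G

Answer: W Y Y G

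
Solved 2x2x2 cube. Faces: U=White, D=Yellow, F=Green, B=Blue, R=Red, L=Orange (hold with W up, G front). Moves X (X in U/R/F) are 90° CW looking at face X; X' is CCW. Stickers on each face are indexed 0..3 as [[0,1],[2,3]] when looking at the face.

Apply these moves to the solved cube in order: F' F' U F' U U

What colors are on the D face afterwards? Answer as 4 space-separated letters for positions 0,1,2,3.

After move 1 (F'): F=GGGG U=WWRR R=YRYR D=OOYY L=OWOW
After move 2 (F'): F=GGGG U=WWYY R=OROR D=WWYY L=OROR
After move 3 (U): U=YWYW F=ORGG R=BBOR B=ORBB L=GGOR
After move 4 (F'): F=RGOG U=YWBO R=WBWR D=GRYY L=GWOY
After move 5 (U): U=BYOW F=WBOG R=ORWR B=GWBB L=RGOY
After move 6 (U): U=OBWY F=OROG R=GWWR B=RGBB L=WBOY
Query: D face = GRYY

Answer: G R Y Y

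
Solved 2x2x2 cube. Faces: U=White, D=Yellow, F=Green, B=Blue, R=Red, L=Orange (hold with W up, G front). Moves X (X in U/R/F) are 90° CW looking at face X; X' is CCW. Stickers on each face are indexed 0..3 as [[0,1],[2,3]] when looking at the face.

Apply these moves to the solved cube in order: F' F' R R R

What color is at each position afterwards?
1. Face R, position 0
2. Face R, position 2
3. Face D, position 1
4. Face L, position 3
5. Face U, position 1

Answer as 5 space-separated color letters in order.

Answer: R O G R B

Derivation:
After move 1 (F'): F=GGGG U=WWRR R=YRYR D=OOYY L=OWOW
After move 2 (F'): F=GGGG U=WWYY R=OROR D=WWYY L=OROR
After move 3 (R): R=OORR U=WGYG F=GWGY D=WBYB B=YBWB
After move 4 (R): R=RORO U=WWYY F=GBGB D=WWYY B=GBGB
After move 5 (R): R=RROO U=WBYB F=GWGY D=WGYG B=YBWB
Query 1: R[0] = R
Query 2: R[2] = O
Query 3: D[1] = G
Query 4: L[3] = R
Query 5: U[1] = B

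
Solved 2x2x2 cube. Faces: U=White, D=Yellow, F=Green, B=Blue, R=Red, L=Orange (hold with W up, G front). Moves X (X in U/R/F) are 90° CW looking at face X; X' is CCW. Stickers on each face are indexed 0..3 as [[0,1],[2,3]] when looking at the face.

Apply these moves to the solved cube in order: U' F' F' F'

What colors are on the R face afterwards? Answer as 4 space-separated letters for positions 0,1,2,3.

After move 1 (U'): U=WWWW F=OOGG R=GGRR B=RRBB L=BBOO
After move 2 (F'): F=OGOG U=WWGR R=YGYR D=BOYY L=BWOW
After move 3 (F'): F=GGOO U=WWYY R=OGBR D=WWYY L=BROG
After move 4 (F'): F=GOGO U=WWOB R=WGWR D=RGYY L=BYOY
Query: R face = WGWR

Answer: W G W R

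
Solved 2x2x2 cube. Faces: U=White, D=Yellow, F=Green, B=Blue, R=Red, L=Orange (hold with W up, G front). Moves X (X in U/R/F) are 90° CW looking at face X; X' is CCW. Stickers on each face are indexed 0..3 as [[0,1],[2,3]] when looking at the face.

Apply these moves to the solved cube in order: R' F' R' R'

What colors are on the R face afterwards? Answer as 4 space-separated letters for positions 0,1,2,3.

Answer: R Y R G

Derivation:
After move 1 (R'): R=RRRR U=WBWB F=GWGW D=YGYG B=YBYB
After move 2 (F'): F=WWGG U=WBRR R=GRYR D=OOYG L=OBOW
After move 3 (R'): R=RRGY U=WYRY F=WBGR D=OWYG B=GBOB
After move 4 (R'): R=RYRG U=WORG F=WYGY D=OBYR B=GBWB
Query: R face = RYRG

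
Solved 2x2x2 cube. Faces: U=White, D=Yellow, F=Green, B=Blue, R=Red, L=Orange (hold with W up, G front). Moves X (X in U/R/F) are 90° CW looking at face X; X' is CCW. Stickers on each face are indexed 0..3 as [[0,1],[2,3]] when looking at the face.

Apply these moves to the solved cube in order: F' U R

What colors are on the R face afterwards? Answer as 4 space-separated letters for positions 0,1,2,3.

After move 1 (F'): F=GGGG U=WWRR R=YRYR D=OOYY L=OWOW
After move 2 (U): U=RWRW F=YRGG R=BBYR B=OWBB L=GGOW
After move 3 (R): R=YBRB U=RRRG F=YOGY D=OBYO B=WWWB
Query: R face = YBRB

Answer: Y B R B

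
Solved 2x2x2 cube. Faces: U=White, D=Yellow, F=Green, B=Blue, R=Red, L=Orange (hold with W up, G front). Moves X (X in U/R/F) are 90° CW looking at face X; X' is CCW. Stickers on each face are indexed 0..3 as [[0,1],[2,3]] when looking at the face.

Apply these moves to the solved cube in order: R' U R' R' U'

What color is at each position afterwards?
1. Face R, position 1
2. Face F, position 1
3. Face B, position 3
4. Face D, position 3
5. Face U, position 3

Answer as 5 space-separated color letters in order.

Answer: Y W B B B

Derivation:
After move 1 (R'): R=RRRR U=WBWB F=GWGW D=YGYG B=YBYB
After move 2 (U): U=WWBB F=RRGW R=YBRR B=OOYB L=GWOO
After move 3 (R'): R=BRYR U=WYBO F=RWGB D=YRYW B=GOGB
After move 4 (R'): R=RRBY U=WGBG F=RYGO D=YWYB B=WORB
After move 5 (U'): U=GGWB F=GWGO R=RYBY B=RRRB L=WOOO
Query 1: R[1] = Y
Query 2: F[1] = W
Query 3: B[3] = B
Query 4: D[3] = B
Query 5: U[3] = B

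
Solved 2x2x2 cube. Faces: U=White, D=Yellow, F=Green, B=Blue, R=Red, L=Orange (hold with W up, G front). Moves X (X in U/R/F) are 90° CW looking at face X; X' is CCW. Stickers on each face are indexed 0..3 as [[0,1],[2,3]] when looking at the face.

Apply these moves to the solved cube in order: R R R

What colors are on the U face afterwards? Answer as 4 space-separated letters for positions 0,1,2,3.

After move 1 (R): R=RRRR U=WGWG F=GYGY D=YBYB B=WBWB
After move 2 (R): R=RRRR U=WYWY F=GBGB D=YWYW B=GBGB
After move 3 (R): R=RRRR U=WBWB F=GWGW D=YGYG B=YBYB
Query: U face = WBWB

Answer: W B W B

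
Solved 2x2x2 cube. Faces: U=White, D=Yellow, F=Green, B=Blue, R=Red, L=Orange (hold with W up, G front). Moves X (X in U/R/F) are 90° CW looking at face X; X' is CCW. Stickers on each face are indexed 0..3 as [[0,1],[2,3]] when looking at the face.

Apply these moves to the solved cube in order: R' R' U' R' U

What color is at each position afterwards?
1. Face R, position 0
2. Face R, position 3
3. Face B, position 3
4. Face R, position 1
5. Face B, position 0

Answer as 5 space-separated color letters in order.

After move 1 (R'): R=RRRR U=WBWB F=GWGW D=YGYG B=YBYB
After move 2 (R'): R=RRRR U=WYWY F=GBGB D=YWYW B=GBGB
After move 3 (U'): U=YYWW F=OOGB R=GBRR B=RRGB L=GBOO
After move 4 (R'): R=BRGR U=YGWR F=OYGW D=YOYB B=WRWB
After move 5 (U): U=WYRG F=BRGW R=WRGR B=GBWB L=OYOO
Query 1: R[0] = W
Query 2: R[3] = R
Query 3: B[3] = B
Query 4: R[1] = R
Query 5: B[0] = G

Answer: W R B R G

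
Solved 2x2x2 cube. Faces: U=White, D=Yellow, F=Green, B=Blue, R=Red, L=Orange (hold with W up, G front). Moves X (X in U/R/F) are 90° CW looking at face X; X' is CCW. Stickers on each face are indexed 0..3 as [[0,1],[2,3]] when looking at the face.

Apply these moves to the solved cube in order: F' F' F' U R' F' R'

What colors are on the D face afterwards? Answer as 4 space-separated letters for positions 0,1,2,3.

Answer: G W Y G

Derivation:
After move 1 (F'): F=GGGG U=WWRR R=YRYR D=OOYY L=OWOW
After move 2 (F'): F=GGGG U=WWYY R=OROR D=WWYY L=OROR
After move 3 (F'): F=GGGG U=WWOO R=WRWR D=RRYY L=OYOY
After move 4 (U): U=OWOW F=WRGG R=BBWR B=OYBB L=GGOY
After move 5 (R'): R=BRBW U=OBOO F=WWGW D=RRYG B=YYRB
After move 6 (F'): F=WWWG U=OBBB R=RRRW D=GYYG L=GOOO
After move 7 (R'): R=RWRR U=ORBY F=WBWB D=GWYG B=GYYB
Query: D face = GWYG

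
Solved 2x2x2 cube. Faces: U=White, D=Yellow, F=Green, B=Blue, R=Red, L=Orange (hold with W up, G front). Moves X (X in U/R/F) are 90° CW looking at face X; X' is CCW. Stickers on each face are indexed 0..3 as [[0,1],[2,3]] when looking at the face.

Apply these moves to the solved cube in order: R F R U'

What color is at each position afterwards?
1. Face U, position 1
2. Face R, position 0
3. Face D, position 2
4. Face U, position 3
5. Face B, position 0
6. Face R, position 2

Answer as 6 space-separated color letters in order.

Answer: Y G Y O G R

Derivation:
After move 1 (R): R=RRRR U=WGWG F=GYGY D=YBYB B=WBWB
After move 2 (F): F=GGYY U=WGOO R=WRGR D=RRYB L=OYOB
After move 3 (R): R=GWRR U=WGOY F=GRYB D=RWYW B=OBGB
After move 4 (U'): U=GYWO F=OYYB R=GRRR B=GWGB L=OBOB
Query 1: U[1] = Y
Query 2: R[0] = G
Query 3: D[2] = Y
Query 4: U[3] = O
Query 5: B[0] = G
Query 6: R[2] = R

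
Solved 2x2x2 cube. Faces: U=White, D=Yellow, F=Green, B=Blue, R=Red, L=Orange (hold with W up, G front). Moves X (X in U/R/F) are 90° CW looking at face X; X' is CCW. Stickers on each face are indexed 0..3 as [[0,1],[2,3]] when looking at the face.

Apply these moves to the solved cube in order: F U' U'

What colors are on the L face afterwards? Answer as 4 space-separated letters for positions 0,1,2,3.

After move 1 (F): F=GGGG U=WWOO R=WRWR D=RRYY L=OYOY
After move 2 (U'): U=WOWO F=OYGG R=GGWR B=WRBB L=BBOY
After move 3 (U'): U=OOWW F=BBGG R=OYWR B=GGBB L=WROY
Query: L face = WROY

Answer: W R O Y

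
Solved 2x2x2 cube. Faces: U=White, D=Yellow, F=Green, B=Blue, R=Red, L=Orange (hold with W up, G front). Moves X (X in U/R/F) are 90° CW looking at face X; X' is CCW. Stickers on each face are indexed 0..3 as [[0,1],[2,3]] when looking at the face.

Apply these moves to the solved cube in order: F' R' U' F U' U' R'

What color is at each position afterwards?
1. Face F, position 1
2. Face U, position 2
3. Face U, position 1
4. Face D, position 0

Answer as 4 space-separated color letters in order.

After move 1 (F'): F=GGGG U=WWRR R=YRYR D=OOYY L=OWOW
After move 2 (R'): R=RRYY U=WBRB F=GWGR D=OGYG B=YBOB
After move 3 (U'): U=BBWR F=OWGR R=GWYY B=RROB L=YBOW
After move 4 (F): F=GORW U=BBWB R=WWRY D=YGYG L=YOOG
After move 5 (U'): U=BBBW F=YORW R=GORY B=WWOB L=RROG
After move 6 (U'): U=BWBB F=RRRW R=YORY B=GOOB L=WWOG
After move 7 (R'): R=OYYR U=BOBG F=RWRB D=YRYW B=GOGB
Query 1: F[1] = W
Query 2: U[2] = B
Query 3: U[1] = O
Query 4: D[0] = Y

Answer: W B O Y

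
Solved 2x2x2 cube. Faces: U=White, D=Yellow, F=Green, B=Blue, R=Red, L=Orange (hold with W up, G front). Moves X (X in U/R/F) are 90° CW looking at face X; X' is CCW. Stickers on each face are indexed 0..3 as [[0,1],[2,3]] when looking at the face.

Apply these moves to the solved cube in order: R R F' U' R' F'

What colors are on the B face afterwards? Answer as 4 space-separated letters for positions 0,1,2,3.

After move 1 (R): R=RRRR U=WGWG F=GYGY D=YBYB B=WBWB
After move 2 (R): R=RRRR U=WYWY F=GBGB D=YWYW B=GBGB
After move 3 (F'): F=BBGG U=WYRR R=WRYR D=OOYW L=OYOW
After move 4 (U'): U=YRWR F=OYGG R=BBYR B=WRGB L=GBOW
After move 5 (R'): R=BRBY U=YGWW F=ORGR D=OYYG B=WROB
After move 6 (F'): F=RROG U=YGBB R=YROY D=BWYG L=GWOW
Query: B face = WROB

Answer: W R O B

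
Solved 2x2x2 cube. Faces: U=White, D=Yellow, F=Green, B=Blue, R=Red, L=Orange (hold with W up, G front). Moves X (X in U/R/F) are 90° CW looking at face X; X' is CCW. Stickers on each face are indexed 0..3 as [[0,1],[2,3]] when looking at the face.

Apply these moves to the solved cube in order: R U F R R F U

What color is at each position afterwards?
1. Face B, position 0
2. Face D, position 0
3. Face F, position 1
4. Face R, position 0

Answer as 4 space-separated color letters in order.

Answer: G B G R

Derivation:
After move 1 (R): R=RRRR U=WGWG F=GYGY D=YBYB B=WBWB
After move 2 (U): U=WWGG F=RRGY R=WBRR B=OOWB L=GYOO
After move 3 (F): F=GRYR U=WWOY R=GBGR D=RWYB L=GYOB
After move 4 (R): R=GGRB U=WROR F=GWYB D=RWYO B=YOWB
After move 5 (R): R=RGBG U=WWOB F=GWYO D=RWYY B=RORB
After move 6 (F): F=YGOW U=WWBY R=OGBG D=BRYY L=GROW
After move 7 (U): U=BWYW F=OGOW R=ROBG B=GRRB L=YGOW
Query 1: B[0] = G
Query 2: D[0] = B
Query 3: F[1] = G
Query 4: R[0] = R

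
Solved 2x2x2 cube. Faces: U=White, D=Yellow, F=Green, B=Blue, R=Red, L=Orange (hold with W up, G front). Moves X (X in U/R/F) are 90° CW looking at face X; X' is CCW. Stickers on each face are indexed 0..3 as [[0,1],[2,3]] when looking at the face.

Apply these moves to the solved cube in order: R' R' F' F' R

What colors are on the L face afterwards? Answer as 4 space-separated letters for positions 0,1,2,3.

After move 1 (R'): R=RRRR U=WBWB F=GWGW D=YGYG B=YBYB
After move 2 (R'): R=RRRR U=WYWY F=GBGB D=YWYW B=GBGB
After move 3 (F'): F=BBGG U=WYRR R=WRYR D=OOYW L=OYOW
After move 4 (F'): F=BGBG U=WYWY R=OROR D=YWYW L=OROR
After move 5 (R): R=OORR U=WGWG F=BWBW D=YGYG B=YBYB
Query: L face = OROR

Answer: O R O R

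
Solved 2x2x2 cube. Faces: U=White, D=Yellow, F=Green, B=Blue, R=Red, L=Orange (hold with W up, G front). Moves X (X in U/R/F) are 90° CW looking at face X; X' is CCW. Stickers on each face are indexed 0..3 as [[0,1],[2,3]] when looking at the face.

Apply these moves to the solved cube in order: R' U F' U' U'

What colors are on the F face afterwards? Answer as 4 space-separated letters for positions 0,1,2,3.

Answer: O O R G

Derivation:
After move 1 (R'): R=RRRR U=WBWB F=GWGW D=YGYG B=YBYB
After move 2 (U): U=WWBB F=RRGW R=YBRR B=OOYB L=GWOO
After move 3 (F'): F=RWRG U=WWYR R=GBYR D=WOYG L=GBOB
After move 4 (U'): U=WRWY F=GBRG R=RWYR B=GBYB L=OOOB
After move 5 (U'): U=RYWW F=OORG R=GBYR B=RWYB L=GBOB
Query: F face = OORG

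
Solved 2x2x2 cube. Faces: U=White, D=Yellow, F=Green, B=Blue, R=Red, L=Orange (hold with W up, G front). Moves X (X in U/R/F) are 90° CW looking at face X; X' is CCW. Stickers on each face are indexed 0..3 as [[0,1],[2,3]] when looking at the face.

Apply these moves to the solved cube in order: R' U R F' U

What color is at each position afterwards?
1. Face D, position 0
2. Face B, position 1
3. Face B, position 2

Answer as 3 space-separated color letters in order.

Answer: W W W

Derivation:
After move 1 (R'): R=RRRR U=WBWB F=GWGW D=YGYG B=YBYB
After move 2 (U): U=WWBB F=RRGW R=YBRR B=OOYB L=GWOO
After move 3 (R): R=RYRB U=WRBW F=RGGG D=YYYO B=BOWB
After move 4 (F'): F=GGRG U=WRRR R=YYYB D=WOYO L=GWOB
After move 5 (U): U=RWRR F=YYRG R=BOYB B=GWWB L=GGOB
Query 1: D[0] = W
Query 2: B[1] = W
Query 3: B[2] = W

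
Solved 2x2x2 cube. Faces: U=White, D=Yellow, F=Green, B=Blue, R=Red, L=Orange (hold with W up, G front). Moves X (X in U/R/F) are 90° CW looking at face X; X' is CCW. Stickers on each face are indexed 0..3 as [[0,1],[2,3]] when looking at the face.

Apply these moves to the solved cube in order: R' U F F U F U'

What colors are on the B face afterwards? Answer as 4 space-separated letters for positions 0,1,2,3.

After move 1 (R'): R=RRRR U=WBWB F=GWGW D=YGYG B=YBYB
After move 2 (U): U=WWBB F=RRGW R=YBRR B=OOYB L=GWOO
After move 3 (F): F=GRWR U=WWOW R=BBBR D=RYYG L=GYOG
After move 4 (F): F=WGRR U=WWGY R=OBWR D=BBYG L=GROY
After move 5 (U): U=GWYW F=OBRR R=OOWR B=GRYB L=WGOY
After move 6 (F): F=RORB U=GWYG R=YOWR D=WOYG L=WBOB
After move 7 (U'): U=WGGY F=WBRB R=ROWR B=YOYB L=GROB
Query: B face = YOYB

Answer: Y O Y B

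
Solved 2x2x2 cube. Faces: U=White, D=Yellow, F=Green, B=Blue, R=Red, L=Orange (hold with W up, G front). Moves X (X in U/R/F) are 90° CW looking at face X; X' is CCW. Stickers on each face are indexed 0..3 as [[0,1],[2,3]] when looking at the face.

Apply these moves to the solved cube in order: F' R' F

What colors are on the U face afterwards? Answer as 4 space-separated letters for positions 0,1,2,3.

Answer: W B W W

Derivation:
After move 1 (F'): F=GGGG U=WWRR R=YRYR D=OOYY L=OWOW
After move 2 (R'): R=RRYY U=WBRB F=GWGR D=OGYG B=YBOB
After move 3 (F): F=GGRW U=WBWW R=RRBY D=YRYG L=OOOG
Query: U face = WBWW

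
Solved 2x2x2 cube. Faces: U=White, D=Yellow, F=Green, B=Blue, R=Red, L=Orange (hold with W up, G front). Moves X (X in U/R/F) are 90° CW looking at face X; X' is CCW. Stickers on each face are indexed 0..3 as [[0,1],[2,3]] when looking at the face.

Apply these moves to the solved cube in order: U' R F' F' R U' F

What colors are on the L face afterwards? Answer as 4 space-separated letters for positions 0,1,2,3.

After move 1 (U'): U=WWWW F=OOGG R=GGRR B=RRBB L=BBOO
After move 2 (R): R=RGRG U=WOWG F=OYGY D=YBYR B=WRWB
After move 3 (F'): F=YYOG U=WORR R=BGYG D=BOYR L=BGOW
After move 4 (F'): F=YGYO U=WOBY R=OGBG D=GWYR L=BROR
After move 5 (R): R=BOGG U=WGBO F=YWYR D=GWYW B=YROB
After move 6 (U'): U=GOWB F=BRYR R=YWGG B=BOOB L=YROR
After move 7 (F): F=YBRR U=GORR R=WWBG D=GYYW L=YGOW
Query: L face = YGOW

Answer: Y G O W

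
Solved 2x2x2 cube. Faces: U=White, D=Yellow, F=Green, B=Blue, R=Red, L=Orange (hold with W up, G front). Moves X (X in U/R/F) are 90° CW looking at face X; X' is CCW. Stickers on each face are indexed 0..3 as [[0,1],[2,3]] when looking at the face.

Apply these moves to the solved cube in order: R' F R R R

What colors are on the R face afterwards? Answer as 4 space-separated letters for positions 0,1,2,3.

After move 1 (R'): R=RRRR U=WBWB F=GWGW D=YGYG B=YBYB
After move 2 (F): F=GGWW U=WBOO R=WRBR D=RRYG L=OYOG
After move 3 (R): R=BWRR U=WGOW F=GRWG D=RYYY B=OBBB
After move 4 (R): R=RBRW U=WROG F=GYWY D=RBYO B=WBGB
After move 5 (R): R=RRWB U=WYOY F=GBWO D=RGYW B=GBRB
Query: R face = RRWB

Answer: R R W B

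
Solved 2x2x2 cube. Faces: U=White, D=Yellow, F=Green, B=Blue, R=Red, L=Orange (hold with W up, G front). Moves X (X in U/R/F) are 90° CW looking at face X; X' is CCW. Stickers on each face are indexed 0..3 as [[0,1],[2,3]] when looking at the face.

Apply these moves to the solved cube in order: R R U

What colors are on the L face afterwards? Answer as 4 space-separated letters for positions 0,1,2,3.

After move 1 (R): R=RRRR U=WGWG F=GYGY D=YBYB B=WBWB
After move 2 (R): R=RRRR U=WYWY F=GBGB D=YWYW B=GBGB
After move 3 (U): U=WWYY F=RRGB R=GBRR B=OOGB L=GBOO
Query: L face = GBOO

Answer: G B O O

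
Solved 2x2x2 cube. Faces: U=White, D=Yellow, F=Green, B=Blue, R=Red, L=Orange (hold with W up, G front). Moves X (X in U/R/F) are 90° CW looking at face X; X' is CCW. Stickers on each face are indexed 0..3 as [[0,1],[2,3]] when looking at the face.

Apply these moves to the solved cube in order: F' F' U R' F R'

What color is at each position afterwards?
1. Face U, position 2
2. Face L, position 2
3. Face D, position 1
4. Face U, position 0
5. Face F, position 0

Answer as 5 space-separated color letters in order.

After move 1 (F'): F=GGGG U=WWRR R=YRYR D=OOYY L=OWOW
After move 2 (F'): F=GGGG U=WWYY R=OROR D=WWYY L=OROR
After move 3 (U): U=YWYW F=ORGG R=BBOR B=ORBB L=GGOR
After move 4 (R'): R=BRBO U=YBYO F=OWGW D=WRYG B=YRWB
After move 5 (F): F=GOWW U=YBRG R=YROO D=BBYG L=GWOR
After move 6 (R'): R=ROYO U=YWRY F=GBWG D=BOYW B=GRBB
Query 1: U[2] = R
Query 2: L[2] = O
Query 3: D[1] = O
Query 4: U[0] = Y
Query 5: F[0] = G

Answer: R O O Y G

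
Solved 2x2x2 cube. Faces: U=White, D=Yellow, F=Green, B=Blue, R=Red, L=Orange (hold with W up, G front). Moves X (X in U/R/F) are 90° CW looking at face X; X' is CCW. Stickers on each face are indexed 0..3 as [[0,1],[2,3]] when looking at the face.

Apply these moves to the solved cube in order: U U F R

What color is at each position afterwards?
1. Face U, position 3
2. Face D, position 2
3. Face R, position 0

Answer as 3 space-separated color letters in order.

After move 1 (U): U=WWWW F=RRGG R=BBRR B=OOBB L=GGOO
After move 2 (U): U=WWWW F=BBGG R=OORR B=GGBB L=RROO
After move 3 (F): F=GBGB U=WWOR R=WOWR D=ROYY L=RYOY
After move 4 (R): R=WWRO U=WBOB F=GOGY D=RBYG B=RGWB
Query 1: U[3] = B
Query 2: D[2] = Y
Query 3: R[0] = W

Answer: B Y W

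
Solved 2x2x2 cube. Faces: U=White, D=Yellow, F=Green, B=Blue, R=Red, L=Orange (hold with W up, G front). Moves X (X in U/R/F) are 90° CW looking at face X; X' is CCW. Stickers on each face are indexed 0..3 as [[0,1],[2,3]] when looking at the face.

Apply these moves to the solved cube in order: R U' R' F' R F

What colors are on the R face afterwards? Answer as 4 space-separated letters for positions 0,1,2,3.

After move 1 (R): R=RRRR U=WGWG F=GYGY D=YBYB B=WBWB
After move 2 (U'): U=GGWW F=OOGY R=GYRR B=RRWB L=WBOO
After move 3 (R'): R=YRGR U=GWWR F=OGGW D=YOYY B=BRBB
After move 4 (F'): F=GWOG U=GWYG R=ORYR D=BOYY L=WROW
After move 5 (R): R=YORR U=GWYG F=GOOY D=BBYB B=GRWB
After move 6 (F): F=OGYO U=GWWR R=YOGR D=RYYB L=WBOB
Query: R face = YOGR

Answer: Y O G R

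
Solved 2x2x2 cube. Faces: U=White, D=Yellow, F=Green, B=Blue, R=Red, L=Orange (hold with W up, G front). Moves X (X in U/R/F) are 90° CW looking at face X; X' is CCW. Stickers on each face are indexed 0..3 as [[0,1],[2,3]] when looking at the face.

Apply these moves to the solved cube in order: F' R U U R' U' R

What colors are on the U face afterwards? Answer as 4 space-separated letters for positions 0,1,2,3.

After move 1 (F'): F=GGGG U=WWRR R=YRYR D=OOYY L=OWOW
After move 2 (R): R=YYRR U=WGRG F=GOGY D=OBYB B=RBWB
After move 3 (U): U=RWGG F=YYGY R=RBRR B=OWWB L=GOOW
After move 4 (U): U=GRGW F=RBGY R=OWRR B=GOWB L=YYOW
After move 5 (R'): R=WROR U=GWGG F=RRGW D=OBYY B=BOBB
After move 6 (U'): U=WGGG F=YYGW R=RROR B=WRBB L=BOOW
After move 7 (R): R=ORRR U=WYGW F=YBGY D=OBYW B=GRGB
Query: U face = WYGW

Answer: W Y G W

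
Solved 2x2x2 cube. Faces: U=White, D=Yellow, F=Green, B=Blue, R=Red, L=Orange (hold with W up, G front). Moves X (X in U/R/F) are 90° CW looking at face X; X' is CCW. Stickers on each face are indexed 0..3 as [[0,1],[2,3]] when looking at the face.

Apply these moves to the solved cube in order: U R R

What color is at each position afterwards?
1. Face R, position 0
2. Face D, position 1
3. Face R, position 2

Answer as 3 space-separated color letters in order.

After move 1 (U): U=WWWW F=RRGG R=BBRR B=OOBB L=GGOO
After move 2 (R): R=RBRB U=WRWG F=RYGY D=YBYO B=WOWB
After move 3 (R): R=RRBB U=WYWY F=RBGO D=YWYW B=GORB
Query 1: R[0] = R
Query 2: D[1] = W
Query 3: R[2] = B

Answer: R W B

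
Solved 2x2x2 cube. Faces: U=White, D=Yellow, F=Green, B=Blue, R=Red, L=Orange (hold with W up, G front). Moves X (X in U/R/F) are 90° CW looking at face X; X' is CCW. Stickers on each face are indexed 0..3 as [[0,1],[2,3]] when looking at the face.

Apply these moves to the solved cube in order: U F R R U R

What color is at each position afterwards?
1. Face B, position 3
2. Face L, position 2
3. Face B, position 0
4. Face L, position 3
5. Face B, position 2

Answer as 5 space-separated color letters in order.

Answer: B O B Y W

Derivation:
After move 1 (U): U=WWWW F=RRGG R=BBRR B=OOBB L=GGOO
After move 2 (F): F=GRGR U=WWOG R=WBWR D=RBYY L=GYOY
After move 3 (R): R=WWRB U=WROR F=GBGY D=RBYO B=GOWB
After move 4 (R): R=RWBW U=WBOY F=GBGO D=RWYG B=RORB
After move 5 (U): U=OWYB F=RWGO R=ROBW B=GYRB L=GBOY
After move 6 (R): R=BRWO U=OWYO F=RWGG D=RRYG B=BYWB
Query 1: B[3] = B
Query 2: L[2] = O
Query 3: B[0] = B
Query 4: L[3] = Y
Query 5: B[2] = W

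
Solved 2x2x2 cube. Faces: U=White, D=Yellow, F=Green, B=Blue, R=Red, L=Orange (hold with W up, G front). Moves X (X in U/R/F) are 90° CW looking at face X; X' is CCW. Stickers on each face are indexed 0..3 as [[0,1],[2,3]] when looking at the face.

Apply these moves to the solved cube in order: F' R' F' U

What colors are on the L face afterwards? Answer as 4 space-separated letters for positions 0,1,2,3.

Answer: W R O R

Derivation:
After move 1 (F'): F=GGGG U=WWRR R=YRYR D=OOYY L=OWOW
After move 2 (R'): R=RRYY U=WBRB F=GWGR D=OGYG B=YBOB
After move 3 (F'): F=WRGG U=WBRY R=GROY D=WWYG L=OBOR
After move 4 (U): U=RWYB F=GRGG R=YBOY B=OBOB L=WROR
Query: L face = WROR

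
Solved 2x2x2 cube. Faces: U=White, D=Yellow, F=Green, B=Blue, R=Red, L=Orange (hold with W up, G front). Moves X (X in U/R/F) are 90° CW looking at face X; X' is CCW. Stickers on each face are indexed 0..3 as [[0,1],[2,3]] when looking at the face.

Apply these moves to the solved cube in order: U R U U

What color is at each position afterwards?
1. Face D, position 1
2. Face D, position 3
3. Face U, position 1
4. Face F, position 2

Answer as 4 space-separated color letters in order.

After move 1 (U): U=WWWW F=RRGG R=BBRR B=OOBB L=GGOO
After move 2 (R): R=RBRB U=WRWG F=RYGY D=YBYO B=WOWB
After move 3 (U): U=WWGR F=RBGY R=WORB B=GGWB L=RYOO
After move 4 (U): U=GWRW F=WOGY R=GGRB B=RYWB L=RBOO
Query 1: D[1] = B
Query 2: D[3] = O
Query 3: U[1] = W
Query 4: F[2] = G

Answer: B O W G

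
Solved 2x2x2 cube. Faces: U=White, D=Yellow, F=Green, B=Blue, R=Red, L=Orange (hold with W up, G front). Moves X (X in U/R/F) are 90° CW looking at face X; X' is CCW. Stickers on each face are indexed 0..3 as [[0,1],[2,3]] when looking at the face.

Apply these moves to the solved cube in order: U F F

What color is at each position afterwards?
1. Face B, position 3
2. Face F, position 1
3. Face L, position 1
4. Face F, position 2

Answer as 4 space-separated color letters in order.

After move 1 (U): U=WWWW F=RRGG R=BBRR B=OOBB L=GGOO
After move 2 (F): F=GRGR U=WWOG R=WBWR D=RBYY L=GYOY
After move 3 (F): F=GGRR U=WWYY R=OBGR D=WWYY L=GROB
Query 1: B[3] = B
Query 2: F[1] = G
Query 3: L[1] = R
Query 4: F[2] = R

Answer: B G R R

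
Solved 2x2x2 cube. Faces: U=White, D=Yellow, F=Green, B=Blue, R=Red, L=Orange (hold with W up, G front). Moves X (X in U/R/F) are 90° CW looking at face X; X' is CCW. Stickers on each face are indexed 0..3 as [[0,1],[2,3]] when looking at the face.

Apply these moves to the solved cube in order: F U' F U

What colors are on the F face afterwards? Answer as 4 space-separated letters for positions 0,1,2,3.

Answer: W G G Y

Derivation:
After move 1 (F): F=GGGG U=WWOO R=WRWR D=RRYY L=OYOY
After move 2 (U'): U=WOWO F=OYGG R=GGWR B=WRBB L=BBOY
After move 3 (F): F=GOGY U=WOYB R=WGOR D=WGYY L=BROR
After move 4 (U): U=YWBO F=WGGY R=WROR B=BRBB L=GOOR
Query: F face = WGGY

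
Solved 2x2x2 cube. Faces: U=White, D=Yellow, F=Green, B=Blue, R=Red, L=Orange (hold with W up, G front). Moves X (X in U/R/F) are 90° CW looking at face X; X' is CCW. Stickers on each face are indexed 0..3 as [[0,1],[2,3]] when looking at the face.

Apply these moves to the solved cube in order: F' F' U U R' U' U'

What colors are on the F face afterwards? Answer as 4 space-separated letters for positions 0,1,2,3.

After move 1 (F'): F=GGGG U=WWRR R=YRYR D=OOYY L=OWOW
After move 2 (F'): F=GGGG U=WWYY R=OROR D=WWYY L=OROR
After move 3 (U): U=YWYW F=ORGG R=BBOR B=ORBB L=GGOR
After move 4 (U): U=YYWW F=BBGG R=OROR B=GGBB L=OROR
After move 5 (R'): R=RROO U=YBWG F=BYGW D=WBYG B=YGWB
After move 6 (U'): U=BGYW F=ORGW R=BYOO B=RRWB L=YGOR
After move 7 (U'): U=GWBY F=YGGW R=OROO B=BYWB L=RROR
Query: F face = YGGW

Answer: Y G G W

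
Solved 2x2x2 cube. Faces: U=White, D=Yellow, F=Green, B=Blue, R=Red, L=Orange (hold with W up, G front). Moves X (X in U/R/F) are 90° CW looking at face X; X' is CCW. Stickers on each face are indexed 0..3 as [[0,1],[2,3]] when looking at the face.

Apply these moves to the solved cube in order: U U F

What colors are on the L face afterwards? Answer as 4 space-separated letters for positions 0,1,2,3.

After move 1 (U): U=WWWW F=RRGG R=BBRR B=OOBB L=GGOO
After move 2 (U): U=WWWW F=BBGG R=OORR B=GGBB L=RROO
After move 3 (F): F=GBGB U=WWOR R=WOWR D=ROYY L=RYOY
Query: L face = RYOY

Answer: R Y O Y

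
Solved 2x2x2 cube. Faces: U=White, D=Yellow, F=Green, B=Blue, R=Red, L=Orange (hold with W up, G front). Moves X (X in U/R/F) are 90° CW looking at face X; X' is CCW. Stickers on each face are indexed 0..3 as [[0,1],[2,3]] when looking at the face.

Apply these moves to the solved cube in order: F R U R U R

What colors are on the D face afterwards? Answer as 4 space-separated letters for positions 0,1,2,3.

Answer: R W Y G

Derivation:
After move 1 (F): F=GGGG U=WWOO R=WRWR D=RRYY L=OYOY
After move 2 (R): R=WWRR U=WGOG F=GRGY D=RBYB B=OBWB
After move 3 (U): U=OWGG F=WWGY R=OBRR B=OYWB L=GROY
After move 4 (R): R=RORB U=OWGY F=WBGB D=RWYO B=GYWB
After move 5 (U): U=GOYW F=ROGB R=GYRB B=GRWB L=WBOY
After move 6 (R): R=RGBY U=GOYB F=RWGO D=RWYG B=WROB
Query: D face = RWYG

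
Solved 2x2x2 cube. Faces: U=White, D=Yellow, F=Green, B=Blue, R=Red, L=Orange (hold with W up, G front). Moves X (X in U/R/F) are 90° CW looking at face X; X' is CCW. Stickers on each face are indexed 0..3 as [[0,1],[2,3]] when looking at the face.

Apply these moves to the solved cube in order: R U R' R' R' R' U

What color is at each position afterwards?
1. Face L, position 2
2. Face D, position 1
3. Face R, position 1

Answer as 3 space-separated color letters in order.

Answer: O B O

Derivation:
After move 1 (R): R=RRRR U=WGWG F=GYGY D=YBYB B=WBWB
After move 2 (U): U=WWGG F=RRGY R=WBRR B=OOWB L=GYOO
After move 3 (R'): R=BRWR U=WWGO F=RWGG D=YRYY B=BOBB
After move 4 (R'): R=RRBW U=WBGB F=RWGO D=YWYG B=YORB
After move 5 (R'): R=RWRB U=WRGY F=RBGB D=YWYO B=GOWB
After move 6 (R'): R=WBRR U=WWGG F=RRGY D=YBYB B=OOWB
After move 7 (U): U=GWGW F=WBGY R=OORR B=GYWB L=RROO
Query 1: L[2] = O
Query 2: D[1] = B
Query 3: R[1] = O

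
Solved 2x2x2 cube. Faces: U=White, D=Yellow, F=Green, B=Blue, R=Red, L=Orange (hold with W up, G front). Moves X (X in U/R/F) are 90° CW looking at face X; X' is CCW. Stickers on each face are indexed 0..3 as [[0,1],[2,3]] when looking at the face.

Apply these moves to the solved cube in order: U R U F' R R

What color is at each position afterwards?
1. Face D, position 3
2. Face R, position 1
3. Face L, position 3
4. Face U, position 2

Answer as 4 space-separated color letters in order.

Answer: R Y G W

Derivation:
After move 1 (U): U=WWWW F=RRGG R=BBRR B=OOBB L=GGOO
After move 2 (R): R=RBRB U=WRWG F=RYGY D=YBYO B=WOWB
After move 3 (U): U=WWGR F=RBGY R=WORB B=GGWB L=RYOO
After move 4 (F'): F=BYRG U=WWWR R=BOYB D=YOYO L=RROG
After move 5 (R): R=YBBO U=WYWG F=BORO D=YWYG B=RGWB
After move 6 (R): R=BYOB U=WOWO F=BWRG D=YWYR B=GGYB
Query 1: D[3] = R
Query 2: R[1] = Y
Query 3: L[3] = G
Query 4: U[2] = W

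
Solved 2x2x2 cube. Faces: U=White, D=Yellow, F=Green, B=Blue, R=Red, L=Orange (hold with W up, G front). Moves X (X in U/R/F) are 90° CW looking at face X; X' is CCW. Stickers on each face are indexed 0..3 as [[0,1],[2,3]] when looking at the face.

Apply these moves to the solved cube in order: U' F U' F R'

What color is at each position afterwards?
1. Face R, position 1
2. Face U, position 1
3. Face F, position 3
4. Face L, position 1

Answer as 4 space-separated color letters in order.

Answer: R B R R

Derivation:
After move 1 (U'): U=WWWW F=OOGG R=GGRR B=RRBB L=BBOO
After move 2 (F): F=GOGO U=WWOB R=WGWR D=RGYY L=BYOY
After move 3 (U'): U=WBWO F=BYGO R=GOWR B=WGBB L=RROY
After move 4 (F): F=GBOY U=WBYR R=WOOR D=WGYY L=RROG
After move 5 (R'): R=ORWO U=WBYW F=GBOR D=WBYY B=YGGB
Query 1: R[1] = R
Query 2: U[1] = B
Query 3: F[3] = R
Query 4: L[1] = R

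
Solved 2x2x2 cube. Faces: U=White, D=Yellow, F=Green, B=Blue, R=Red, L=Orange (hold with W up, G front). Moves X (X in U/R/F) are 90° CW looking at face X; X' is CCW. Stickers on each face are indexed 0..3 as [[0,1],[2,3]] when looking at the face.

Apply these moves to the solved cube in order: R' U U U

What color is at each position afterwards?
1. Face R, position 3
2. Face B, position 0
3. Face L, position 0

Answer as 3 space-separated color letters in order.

After move 1 (R'): R=RRRR U=WBWB F=GWGW D=YGYG B=YBYB
After move 2 (U): U=WWBB F=RRGW R=YBRR B=OOYB L=GWOO
After move 3 (U): U=BWBW F=YBGW R=OORR B=GWYB L=RROO
After move 4 (U): U=BBWW F=OOGW R=GWRR B=RRYB L=YBOO
Query 1: R[3] = R
Query 2: B[0] = R
Query 3: L[0] = Y

Answer: R R Y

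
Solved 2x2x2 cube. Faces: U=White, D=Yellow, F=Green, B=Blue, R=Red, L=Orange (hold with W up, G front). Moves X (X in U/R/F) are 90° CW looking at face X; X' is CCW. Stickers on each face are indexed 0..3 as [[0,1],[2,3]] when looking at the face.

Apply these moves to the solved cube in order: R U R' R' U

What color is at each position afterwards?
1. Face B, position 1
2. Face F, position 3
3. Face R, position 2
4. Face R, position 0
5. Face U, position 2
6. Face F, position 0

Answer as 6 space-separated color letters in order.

After move 1 (R): R=RRRR U=WGWG F=GYGY D=YBYB B=WBWB
After move 2 (U): U=WWGG F=RRGY R=WBRR B=OOWB L=GYOO
After move 3 (R'): R=BRWR U=WWGO F=RWGG D=YRYY B=BOBB
After move 4 (R'): R=RRBW U=WBGB F=RWGO D=YWYG B=YORB
After move 5 (U): U=GWBB F=RRGO R=YOBW B=GYRB L=RWOO
Query 1: B[1] = Y
Query 2: F[3] = O
Query 3: R[2] = B
Query 4: R[0] = Y
Query 5: U[2] = B
Query 6: F[0] = R

Answer: Y O B Y B R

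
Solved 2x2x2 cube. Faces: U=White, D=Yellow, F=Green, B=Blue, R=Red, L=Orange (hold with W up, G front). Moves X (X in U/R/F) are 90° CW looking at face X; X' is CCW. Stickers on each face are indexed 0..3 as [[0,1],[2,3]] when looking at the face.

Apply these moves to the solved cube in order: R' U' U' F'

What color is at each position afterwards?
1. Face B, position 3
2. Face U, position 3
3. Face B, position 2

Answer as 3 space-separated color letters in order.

After move 1 (R'): R=RRRR U=WBWB F=GWGW D=YGYG B=YBYB
After move 2 (U'): U=BBWW F=OOGW R=GWRR B=RRYB L=YBOO
After move 3 (U'): U=BWBW F=YBGW R=OORR B=GWYB L=RROO
After move 4 (F'): F=BWYG U=BWOR R=GOYR D=ROYG L=RWOB
Query 1: B[3] = B
Query 2: U[3] = R
Query 3: B[2] = Y

Answer: B R Y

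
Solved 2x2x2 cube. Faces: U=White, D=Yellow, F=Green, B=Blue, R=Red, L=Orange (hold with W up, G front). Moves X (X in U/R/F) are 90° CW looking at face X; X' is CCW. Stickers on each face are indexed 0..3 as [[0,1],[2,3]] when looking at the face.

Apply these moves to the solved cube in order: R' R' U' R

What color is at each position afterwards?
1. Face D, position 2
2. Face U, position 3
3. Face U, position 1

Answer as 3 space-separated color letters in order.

Answer: Y B O

Derivation:
After move 1 (R'): R=RRRR U=WBWB F=GWGW D=YGYG B=YBYB
After move 2 (R'): R=RRRR U=WYWY F=GBGB D=YWYW B=GBGB
After move 3 (U'): U=YYWW F=OOGB R=GBRR B=RRGB L=GBOO
After move 4 (R): R=RGRB U=YOWB F=OWGW D=YGYR B=WRYB
Query 1: D[2] = Y
Query 2: U[3] = B
Query 3: U[1] = O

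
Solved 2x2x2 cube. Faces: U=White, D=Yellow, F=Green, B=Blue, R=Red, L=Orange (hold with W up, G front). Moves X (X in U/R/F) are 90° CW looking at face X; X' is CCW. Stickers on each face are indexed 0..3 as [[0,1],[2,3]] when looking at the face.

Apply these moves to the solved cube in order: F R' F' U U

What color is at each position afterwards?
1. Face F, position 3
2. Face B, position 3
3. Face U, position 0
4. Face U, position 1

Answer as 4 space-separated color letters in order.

After move 1 (F): F=GGGG U=WWOO R=WRWR D=RRYY L=OYOY
After move 2 (R'): R=RRWW U=WBOB F=GWGO D=RGYG B=YBRB
After move 3 (F'): F=WOGG U=WBRW R=GRRW D=YYYG L=OBOO
After move 4 (U): U=RWWB F=GRGG R=YBRW B=OBRB L=WOOO
After move 5 (U): U=WRBW F=YBGG R=OBRW B=WORB L=GROO
Query 1: F[3] = G
Query 2: B[3] = B
Query 3: U[0] = W
Query 4: U[1] = R

Answer: G B W R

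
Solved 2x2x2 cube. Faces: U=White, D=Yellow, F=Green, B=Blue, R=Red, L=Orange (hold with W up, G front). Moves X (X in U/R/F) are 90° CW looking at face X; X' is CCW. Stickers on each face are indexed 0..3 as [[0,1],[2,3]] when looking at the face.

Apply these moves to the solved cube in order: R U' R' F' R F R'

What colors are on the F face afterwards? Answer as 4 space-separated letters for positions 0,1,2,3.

After move 1 (R): R=RRRR U=WGWG F=GYGY D=YBYB B=WBWB
After move 2 (U'): U=GGWW F=OOGY R=GYRR B=RRWB L=WBOO
After move 3 (R'): R=YRGR U=GWWR F=OGGW D=YOYY B=BRBB
After move 4 (F'): F=GWOG U=GWYG R=ORYR D=BOYY L=WROW
After move 5 (R): R=YORR U=GWYG F=GOOY D=BBYB B=GRWB
After move 6 (F): F=OGYO U=GWWR R=YOGR D=RYYB L=WBOB
After move 7 (R'): R=ORYG U=GWWG F=OWYR D=RGYO B=BRYB
Query: F face = OWYR

Answer: O W Y R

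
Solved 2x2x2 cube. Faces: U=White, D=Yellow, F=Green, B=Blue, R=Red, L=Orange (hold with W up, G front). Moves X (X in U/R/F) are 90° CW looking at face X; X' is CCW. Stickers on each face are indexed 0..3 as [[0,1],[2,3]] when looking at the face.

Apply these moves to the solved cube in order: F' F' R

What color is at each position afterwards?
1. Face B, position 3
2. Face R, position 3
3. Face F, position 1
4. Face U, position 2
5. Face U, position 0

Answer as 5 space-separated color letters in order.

After move 1 (F'): F=GGGG U=WWRR R=YRYR D=OOYY L=OWOW
After move 2 (F'): F=GGGG U=WWYY R=OROR D=WWYY L=OROR
After move 3 (R): R=OORR U=WGYG F=GWGY D=WBYB B=YBWB
Query 1: B[3] = B
Query 2: R[3] = R
Query 3: F[1] = W
Query 4: U[2] = Y
Query 5: U[0] = W

Answer: B R W Y W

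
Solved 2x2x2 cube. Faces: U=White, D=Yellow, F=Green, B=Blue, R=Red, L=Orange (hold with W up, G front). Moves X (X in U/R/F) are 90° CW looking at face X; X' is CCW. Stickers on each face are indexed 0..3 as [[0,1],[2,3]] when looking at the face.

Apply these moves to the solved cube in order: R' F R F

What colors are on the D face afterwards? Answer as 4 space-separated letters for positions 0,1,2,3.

Answer: R B Y Y

Derivation:
After move 1 (R'): R=RRRR U=WBWB F=GWGW D=YGYG B=YBYB
After move 2 (F): F=GGWW U=WBOO R=WRBR D=RRYG L=OYOG
After move 3 (R): R=BWRR U=WGOW F=GRWG D=RYYY B=OBBB
After move 4 (F): F=WGGR U=WGGY R=OWWR D=RBYY L=OROY
Query: D face = RBYY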